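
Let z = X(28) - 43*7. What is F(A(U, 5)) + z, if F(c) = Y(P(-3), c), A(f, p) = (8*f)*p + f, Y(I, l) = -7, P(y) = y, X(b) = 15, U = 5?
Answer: -293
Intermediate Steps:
A(f, p) = f + 8*f*p (A(f, p) = 8*f*p + f = f + 8*f*p)
F(c) = -7
z = -286 (z = 15 - 43*7 = 15 - 1*301 = 15 - 301 = -286)
F(A(U, 5)) + z = -7 - 286 = -293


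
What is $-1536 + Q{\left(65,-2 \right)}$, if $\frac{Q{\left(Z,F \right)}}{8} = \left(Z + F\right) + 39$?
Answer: $-720$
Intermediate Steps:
$Q{\left(Z,F \right)} = 312 + 8 F + 8 Z$ ($Q{\left(Z,F \right)} = 8 \left(\left(Z + F\right) + 39\right) = 8 \left(\left(F + Z\right) + 39\right) = 8 \left(39 + F + Z\right) = 312 + 8 F + 8 Z$)
$-1536 + Q{\left(65,-2 \right)} = -1536 + \left(312 + 8 \left(-2\right) + 8 \cdot 65\right) = -1536 + \left(312 - 16 + 520\right) = -1536 + 816 = -720$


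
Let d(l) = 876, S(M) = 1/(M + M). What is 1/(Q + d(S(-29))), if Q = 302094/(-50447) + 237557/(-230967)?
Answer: 11651592249/10125037027247 ≈ 0.0011508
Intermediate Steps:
S(M) = 1/(2*M)
Q = -81757782877/11651592249 (Q = 302094*(-1/50447) + 237557*(-1/230967) = -302094/50447 - 237557/230967 = -81757782877/11651592249 ≈ -7.0169)
1/(Q + d(S(-29))) = 1/(-81757782877/11651592249 + 876) = 1/(10125037027247/11651592249) = 11651592249/10125037027247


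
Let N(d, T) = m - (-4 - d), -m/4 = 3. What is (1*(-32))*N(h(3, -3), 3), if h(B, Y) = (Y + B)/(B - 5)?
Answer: 256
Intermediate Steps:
m = -12 (m = -4*3 = -12)
h(B, Y) = (B + Y)/(-5 + B)
N(d, T) = -8 + d (N(d, T) = -12 - (-4 - d) = -12 + (4 + d) = -8 + d)
(1*(-32))*N(h(3, -3), 3) = (1*(-32))*(-8 + (3 - 3)/(-5 + 3)) = -32*(-8 + 0/(-2)) = -32*(-8 - ½*0) = -32*(-8 + 0) = -32*(-8) = 256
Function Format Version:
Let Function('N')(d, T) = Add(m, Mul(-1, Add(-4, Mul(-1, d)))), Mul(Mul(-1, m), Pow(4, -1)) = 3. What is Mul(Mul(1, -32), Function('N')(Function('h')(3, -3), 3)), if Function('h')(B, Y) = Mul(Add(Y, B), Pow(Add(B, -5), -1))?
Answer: 256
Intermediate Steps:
m = -12 (m = Mul(-4, 3) = -12)
Function('h')(B, Y) = Mul(Pow(Add(-5, B), -1), Add(B, Y)) (Function('h')(B, Y) = Mul(Add(B, Y), Pow(Add(-5, B), -1)) = Mul(Pow(Add(-5, B), -1), Add(B, Y)))
Function('N')(d, T) = Add(-8, d) (Function('N')(d, T) = Add(-12, Mul(-1, Add(-4, Mul(-1, d)))) = Add(-12, Add(4, d)) = Add(-8, d))
Mul(Mul(1, -32), Function('N')(Function('h')(3, -3), 3)) = Mul(Mul(1, -32), Add(-8, Mul(Pow(Add(-5, 3), -1), Add(3, -3)))) = Mul(-32, Add(-8, Mul(Pow(-2, -1), 0))) = Mul(-32, Add(-8, Mul(Rational(-1, 2), 0))) = Mul(-32, Add(-8, 0)) = Mul(-32, -8) = 256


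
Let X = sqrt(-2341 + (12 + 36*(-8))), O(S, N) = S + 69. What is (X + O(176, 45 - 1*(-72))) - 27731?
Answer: -27486 + I*sqrt(2617) ≈ -27486.0 + 51.157*I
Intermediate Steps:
O(S, N) = 69 + S
X = I*sqrt(2617) (X = sqrt(-2341 + (12 - 288)) = sqrt(-2341 - 276) = sqrt(-2617) = I*sqrt(2617) ≈ 51.157*I)
(X + O(176, 45 - 1*(-72))) - 27731 = (I*sqrt(2617) + (69 + 176)) - 27731 = (I*sqrt(2617) + 245) - 27731 = (245 + I*sqrt(2617)) - 27731 = -27486 + I*sqrt(2617)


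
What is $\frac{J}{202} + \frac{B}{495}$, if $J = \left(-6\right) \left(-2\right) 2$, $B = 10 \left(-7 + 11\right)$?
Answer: $\frac{1996}{9999} \approx 0.19962$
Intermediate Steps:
$B = 40$ ($B = 10 \cdot 4 = 40$)
$J = 24$ ($J = 12 \cdot 2 = 24$)
$\frac{J}{202} + \frac{B}{495} = \frac{24}{202} + \frac{40}{495} = 24 \cdot \frac{1}{202} + 40 \cdot \frac{1}{495} = \frac{12}{101} + \frac{8}{99} = \frac{1996}{9999}$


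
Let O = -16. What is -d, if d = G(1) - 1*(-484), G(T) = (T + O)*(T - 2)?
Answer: -499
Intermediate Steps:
G(T) = (-16 + T)*(-2 + T) (G(T) = (T - 16)*(T - 2) = (-16 + T)*(-2 + T))
d = 499 (d = (32 + 1**2 - 18*1) - 1*(-484) = (32 + 1 - 18) + 484 = 15 + 484 = 499)
-d = -1*499 = -499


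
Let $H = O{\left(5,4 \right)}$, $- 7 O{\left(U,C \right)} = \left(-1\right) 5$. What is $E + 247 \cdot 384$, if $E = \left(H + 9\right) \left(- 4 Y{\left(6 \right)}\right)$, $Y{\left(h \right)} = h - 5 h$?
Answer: $\frac{670464}{7} \approx 95781.0$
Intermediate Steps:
$O{\left(U,C \right)} = \frac{5}{7}$ ($O{\left(U,C \right)} = - \frac{\left(-1\right) 5}{7} = \left(- \frac{1}{7}\right) \left(-5\right) = \frac{5}{7}$)
$H = \frac{5}{7} \approx 0.71429$
$Y{\left(h \right)} = - 4 h$
$E = \frac{6528}{7}$ ($E = \left(\frac{5}{7} + 9\right) \left(- 4 \left(\left(-4\right) 6\right)\right) = \frac{68 \left(\left(-4\right) \left(-24\right)\right)}{7} = \frac{68}{7} \cdot 96 = \frac{6528}{7} \approx 932.57$)
$E + 247 \cdot 384 = \frac{6528}{7} + 247 \cdot 384 = \frac{6528}{7} + 94848 = \frac{670464}{7}$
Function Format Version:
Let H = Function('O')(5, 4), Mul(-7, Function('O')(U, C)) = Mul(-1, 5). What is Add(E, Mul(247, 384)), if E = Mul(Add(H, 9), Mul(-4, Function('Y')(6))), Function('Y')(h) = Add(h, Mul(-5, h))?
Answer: Rational(670464, 7) ≈ 95781.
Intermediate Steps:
Function('O')(U, C) = Rational(5, 7) (Function('O')(U, C) = Mul(Rational(-1, 7), Mul(-1, 5)) = Mul(Rational(-1, 7), -5) = Rational(5, 7))
H = Rational(5, 7) ≈ 0.71429
Function('Y')(h) = Mul(-4, h)
E = Rational(6528, 7) (E = Mul(Add(Rational(5, 7), 9), Mul(-4, Mul(-4, 6))) = Mul(Rational(68, 7), Mul(-4, -24)) = Mul(Rational(68, 7), 96) = Rational(6528, 7) ≈ 932.57)
Add(E, Mul(247, 384)) = Add(Rational(6528, 7), Mul(247, 384)) = Add(Rational(6528, 7), 94848) = Rational(670464, 7)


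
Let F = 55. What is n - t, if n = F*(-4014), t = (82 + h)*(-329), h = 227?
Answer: -119109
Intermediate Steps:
t = -101661 (t = (82 + 227)*(-329) = 309*(-329) = -101661)
n = -220770 (n = 55*(-4014) = -220770)
n - t = -220770 - 1*(-101661) = -220770 + 101661 = -119109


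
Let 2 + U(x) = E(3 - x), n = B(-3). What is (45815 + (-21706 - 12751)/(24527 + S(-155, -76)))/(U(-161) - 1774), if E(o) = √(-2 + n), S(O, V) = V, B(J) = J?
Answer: -1989454079808/77122879631 - 1120188108*I*√5/77122879631 ≈ -25.796 - 0.032478*I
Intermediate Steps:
n = -3
E(o) = I*√5 (E(o) = √(-2 - 3) = √(-5) = I*√5)
U(x) = -2 + I*√5
(45815 + (-21706 - 12751)/(24527 + S(-155, -76)))/(U(-161) - 1774) = (45815 + (-21706 - 12751)/(24527 - 76))/((-2 + I*√5) - 1774) = (45815 - 34457/24451)/(-1776 + I*√5) = 1120188108/(24451*(-1776 + I*√5))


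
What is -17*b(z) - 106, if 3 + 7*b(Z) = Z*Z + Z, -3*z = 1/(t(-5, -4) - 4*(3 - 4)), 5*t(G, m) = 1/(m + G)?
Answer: -22098511/224287 ≈ -98.528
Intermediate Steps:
t(G, m) = 1/(5*(G + m)) (t(G, m) = 1/(5*(m + G)) = 1/(5*(G + m)))
z = -15/179 (z = -1/(3*(1/(5*(-5 - 4)) - 4*(3 - 4))) = -1/(3*((1/5)/(-9) - 4*(-1))) = -1/(3*((1/5)*(-1/9) + 4)) = -1/(3*(-1/45 + 4)) = -1/(3*179/45) = -1/3*45/179 = -15/179 ≈ -0.083799)
b(Z) = -3/7 + Z/7 + Z**2/7 (b(Z) = -3/7 + (Z*Z + Z)/7 = -3/7 + (Z**2 + Z)/7 = -3/7 + (Z + Z**2)/7 = -3/7 + (Z/7 + Z**2/7) = -3/7 + Z/7 + Z**2/7)
-17*b(z) - 106 = -17*(-3/7 + (1/7)*(-15/179) + (-15/179)**2/7) - 106 = -17*(-3/7 - 15/1253 + (1/7)*(225/32041)) - 106 = -17*(-3/7 - 15/1253 + 225/224287) - 106 = -17*(-98583/224287) - 106 = 1675911/224287 - 106 = -22098511/224287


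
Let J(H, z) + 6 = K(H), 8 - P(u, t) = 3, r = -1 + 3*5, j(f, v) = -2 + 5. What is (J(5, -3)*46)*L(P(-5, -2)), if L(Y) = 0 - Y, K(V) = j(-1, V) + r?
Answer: -2530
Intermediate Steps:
j(f, v) = 3
r = 14 (r = -1 + 15 = 14)
P(u, t) = 5 (P(u, t) = 8 - 1*3 = 8 - 3 = 5)
K(V) = 17 (K(V) = 3 + 14 = 17)
L(Y) = -Y
J(H, z) = 11 (J(H, z) = -6 + 17 = 11)
(J(5, -3)*46)*L(P(-5, -2)) = (11*46)*(-1*5) = 506*(-5) = -2530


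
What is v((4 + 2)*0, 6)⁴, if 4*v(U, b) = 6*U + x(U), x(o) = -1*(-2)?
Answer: 1/16 ≈ 0.062500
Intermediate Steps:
x(o) = 2
v(U, b) = ½ + 3*U/2 (v(U, b) = (6*U + 2)/4 = (2 + 6*U)/4 = ½ + 3*U/2)
v((4 + 2)*0, 6)⁴ = (½ + 3*((4 + 2)*0)/2)⁴ = (½ + 3*(6*0)/2)⁴ = (½ + (3/2)*0)⁴ = (½ + 0)⁴ = (½)⁴ = 1/16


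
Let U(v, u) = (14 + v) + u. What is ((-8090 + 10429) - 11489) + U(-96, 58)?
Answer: -9174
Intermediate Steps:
U(v, u) = 14 + u + v
((-8090 + 10429) - 11489) + U(-96, 58) = ((-8090 + 10429) - 11489) + (14 + 58 - 96) = (2339 - 11489) - 24 = -9150 - 24 = -9174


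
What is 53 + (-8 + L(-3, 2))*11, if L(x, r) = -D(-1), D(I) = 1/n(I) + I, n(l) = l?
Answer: -13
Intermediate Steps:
D(I) = I + 1/I (D(I) = 1/I + I = I + 1/I)
L(x, r) = 2 (L(x, r) = -(-1 + 1/(-1)) = -(-1 - 1) = -1*(-2) = 2)
53 + (-8 + L(-3, 2))*11 = 53 + (-8 + 2)*11 = 53 - 6*11 = 53 - 66 = -13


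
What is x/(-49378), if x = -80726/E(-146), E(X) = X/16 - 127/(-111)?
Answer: -35842344/174970943 ≈ -0.20485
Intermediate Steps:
E(X) = 127/111 + X/16 (E(X) = X*(1/16) - 127*(-1/111) = X/16 + 127/111 = 127/111 + X/16)
x = 71684688/7087 (x = -80726/(127/111 + (1/16)*(-146)) = -80726/(127/111 - 73/8) = -80726/(-7087/888) = -80726*(-888/7087) = 71684688/7087 ≈ 10115.)
x/(-49378) = (71684688/7087)/(-49378) = (71684688/7087)*(-1/49378) = -35842344/174970943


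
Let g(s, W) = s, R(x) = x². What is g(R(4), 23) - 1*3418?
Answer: -3402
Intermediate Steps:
g(R(4), 23) - 1*3418 = 4² - 1*3418 = 16 - 3418 = -3402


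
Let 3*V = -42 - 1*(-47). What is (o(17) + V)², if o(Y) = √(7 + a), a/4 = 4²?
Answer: 664/9 + 10*√71/3 ≈ 101.86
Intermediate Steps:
a = 64 (a = 4*4² = 4*16 = 64)
V = 5/3 (V = (-42 - 1*(-47))/3 = (-42 + 47)/3 = (⅓)*5 = 5/3 ≈ 1.6667)
o(Y) = √71 (o(Y) = √(7 + 64) = √71)
(o(17) + V)² = (√71 + 5/3)² = (5/3 + √71)²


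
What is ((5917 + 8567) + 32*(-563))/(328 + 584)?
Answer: -883/228 ≈ -3.8728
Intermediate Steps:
((5917 + 8567) + 32*(-563))/(328 + 584) = (14484 - 18016)/912 = -3532*1/912 = -883/228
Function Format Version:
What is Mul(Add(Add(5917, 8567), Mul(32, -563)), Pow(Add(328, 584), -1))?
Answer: Rational(-883, 228) ≈ -3.8728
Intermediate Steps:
Mul(Add(Add(5917, 8567), Mul(32, -563)), Pow(Add(328, 584), -1)) = Mul(Add(14484, -18016), Pow(912, -1)) = Mul(-3532, Rational(1, 912)) = Rational(-883, 228)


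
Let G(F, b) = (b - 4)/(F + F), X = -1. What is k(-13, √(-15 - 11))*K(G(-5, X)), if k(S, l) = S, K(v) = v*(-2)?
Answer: 13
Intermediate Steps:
G(F, b) = (-4 + b)/(2*F) (G(F, b) = (-4 + b)/((2*F)) = (-4 + b)*(1/(2*F)) = (-4 + b)/(2*F))
K(v) = -2*v
k(-13, √(-15 - 11))*K(G(-5, X)) = -(-26)*(½)*(-4 - 1)/(-5) = -(-26)*(½)*(-⅕)*(-5) = -(-26)/2 = -13*(-1) = 13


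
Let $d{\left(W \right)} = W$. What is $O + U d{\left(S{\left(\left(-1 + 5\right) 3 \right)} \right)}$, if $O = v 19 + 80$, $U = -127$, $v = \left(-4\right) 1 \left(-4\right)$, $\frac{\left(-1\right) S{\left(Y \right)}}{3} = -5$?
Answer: $-1521$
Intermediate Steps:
$S{\left(Y \right)} = 15$ ($S{\left(Y \right)} = \left(-3\right) \left(-5\right) = 15$)
$v = 16$ ($v = \left(-4\right) \left(-4\right) = 16$)
$O = 384$ ($O = 16 \cdot 19 + 80 = 304 + 80 = 384$)
$O + U d{\left(S{\left(\left(-1 + 5\right) 3 \right)} \right)} = 384 - 1905 = -1521$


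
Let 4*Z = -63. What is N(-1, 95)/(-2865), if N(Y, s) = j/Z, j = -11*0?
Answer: 0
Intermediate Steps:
Z = -63/4 (Z = (1/4)*(-63) = -63/4 ≈ -15.750)
j = 0
N(Y, s) = 0 (N(Y, s) = 0/(-63/4) = 0*(-4/63) = 0)
N(-1, 95)/(-2865) = 0/(-2865) = 0*(-1/2865) = 0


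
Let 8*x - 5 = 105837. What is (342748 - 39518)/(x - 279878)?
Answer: -1212920/1066591 ≈ -1.1372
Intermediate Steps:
x = 52921/4 (x = 5/8 + (1/8)*105837 = 5/8 + 105837/8 = 52921/4 ≈ 13230.)
(342748 - 39518)/(x - 279878) = (342748 - 39518)/(52921/4 - 279878) = 303230/(-1066591/4) = 303230*(-4/1066591) = -1212920/1066591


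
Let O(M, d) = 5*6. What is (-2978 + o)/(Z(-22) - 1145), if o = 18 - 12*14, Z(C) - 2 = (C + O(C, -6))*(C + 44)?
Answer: 3128/967 ≈ 3.2347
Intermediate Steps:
O(M, d) = 30
Z(C) = 2 + (30 + C)*(44 + C) (Z(C) = 2 + (C + 30)*(C + 44) = 2 + (30 + C)*(44 + C))
o = -150 (o = 18 - 168 = -150)
(-2978 + o)/(Z(-22) - 1145) = (-2978 - 150)/((1322 + (-22)² + 74*(-22)) - 1145) = -3128/((1322 + 484 - 1628) - 1145) = -3128/(178 - 1145) = -3128/(-967) = -3128*(-1/967) = 3128/967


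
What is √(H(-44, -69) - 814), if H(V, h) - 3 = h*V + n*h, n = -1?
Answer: √2294 ≈ 47.896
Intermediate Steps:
H(V, h) = 3 - h + V*h (H(V, h) = 3 + (h*V - h) = 3 + (V*h - h) = 3 + (-h + V*h) = 3 - h + V*h)
√(H(-44, -69) - 814) = √((3 - 1*(-69) - 44*(-69)) - 814) = √((3 + 69 + 3036) - 814) = √(3108 - 814) = √2294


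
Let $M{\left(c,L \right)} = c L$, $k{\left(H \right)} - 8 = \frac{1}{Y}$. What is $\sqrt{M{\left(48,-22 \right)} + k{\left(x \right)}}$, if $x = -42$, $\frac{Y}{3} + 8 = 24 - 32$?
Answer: $\frac{i \sqrt{150915}}{12} \approx 32.373 i$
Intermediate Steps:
$Y = -48$ ($Y = -24 + 3 \left(24 - 32\right) = -24 + 3 \left(-8\right) = -24 - 24 = -48$)
$k{\left(H \right)} = \frac{383}{48}$ ($k{\left(H \right)} = 8 + \frac{1}{-48} = 8 - \frac{1}{48} = \frac{383}{48}$)
$M{\left(c,L \right)} = L c$
$\sqrt{M{\left(48,-22 \right)} + k{\left(x \right)}} = \sqrt{\left(-22\right) 48 + \frac{383}{48}} = \sqrt{-1056 + \frac{383}{48}} = \sqrt{- \frac{50305}{48}} = \frac{i \sqrt{150915}}{12}$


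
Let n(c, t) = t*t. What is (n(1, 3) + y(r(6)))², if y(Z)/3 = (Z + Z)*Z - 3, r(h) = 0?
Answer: 0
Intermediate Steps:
n(c, t) = t²
y(Z) = -9 + 6*Z² (y(Z) = 3*((Z + Z)*Z - 3) = 3*((2*Z)*Z - 3) = 3*(2*Z² - 3) = 3*(-3 + 2*Z²) = -9 + 6*Z²)
(n(1, 3) + y(r(6)))² = (3² + (-9 + 6*0²))² = (9 + (-9 + 6*0))² = (9 + (-9 + 0))² = (9 - 9)² = 0² = 0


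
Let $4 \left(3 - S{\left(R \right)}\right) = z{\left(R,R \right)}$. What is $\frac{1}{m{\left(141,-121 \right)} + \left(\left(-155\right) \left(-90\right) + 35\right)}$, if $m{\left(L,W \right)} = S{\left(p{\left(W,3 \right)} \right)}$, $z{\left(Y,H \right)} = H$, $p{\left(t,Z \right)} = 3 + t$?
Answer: $\frac{2}{28035} \approx 7.1339 \cdot 10^{-5}$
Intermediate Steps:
$S{\left(R \right)} = 3 - \frac{R}{4}$
$m{\left(L,W \right)} = \frac{9}{4} - \frac{W}{4}$ ($m{\left(L,W \right)} = 3 - \frac{3 + W}{4} = 3 - \left(\frac{3}{4} + \frac{W}{4}\right) = \frac{9}{4} - \frac{W}{4}$)
$\frac{1}{m{\left(141,-121 \right)} + \left(\left(-155\right) \left(-90\right) + 35\right)} = \frac{1}{\left(\frac{9}{4} - - \frac{121}{4}\right) + \left(\left(-155\right) \left(-90\right) + 35\right)} = \frac{1}{\left(\frac{9}{4} + \frac{121}{4}\right) + \left(13950 + 35\right)} = \frac{1}{\frac{65}{2} + 13985} = \frac{1}{\frac{28035}{2}} = \frac{2}{28035}$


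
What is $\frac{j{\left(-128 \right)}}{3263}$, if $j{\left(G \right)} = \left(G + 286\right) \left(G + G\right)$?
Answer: $- \frac{40448}{3263} \approx -12.396$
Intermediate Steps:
$j{\left(G \right)} = 2 G \left(286 + G\right)$ ($j{\left(G \right)} = \left(286 + G\right) 2 G = 2 G \left(286 + G\right)$)
$\frac{j{\left(-128 \right)}}{3263} = \frac{2 \left(-128\right) \left(286 - 128\right)}{3263} = 2 \left(-128\right) 158 \cdot \frac{1}{3263} = \left(-40448\right) \frac{1}{3263} = - \frac{40448}{3263}$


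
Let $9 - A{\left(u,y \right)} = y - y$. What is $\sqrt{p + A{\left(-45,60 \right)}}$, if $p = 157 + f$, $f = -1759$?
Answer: $3 i \sqrt{177} \approx 39.912 i$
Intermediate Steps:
$A{\left(u,y \right)} = 9$ ($A{\left(u,y \right)} = 9 - \left(y - y\right) = 9 - 0 = 9 + 0 = 9$)
$p = -1602$ ($p = 157 - 1759 = -1602$)
$\sqrt{p + A{\left(-45,60 \right)}} = \sqrt{-1602 + 9} = \sqrt{-1593} = 3 i \sqrt{177}$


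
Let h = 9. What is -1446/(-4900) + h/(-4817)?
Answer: 3460641/11801650 ≈ 0.29323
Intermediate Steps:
-1446/(-4900) + h/(-4817) = -1446/(-4900) + 9/(-4817) = -1446*(-1/4900) + 9*(-1/4817) = 723/2450 - 9/4817 = 3460641/11801650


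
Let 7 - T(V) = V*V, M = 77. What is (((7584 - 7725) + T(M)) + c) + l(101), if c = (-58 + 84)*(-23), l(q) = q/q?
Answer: -6660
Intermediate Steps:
T(V) = 7 - V² (T(V) = 7 - V*V = 7 - V²)
l(q) = 1
c = -598 (c = 26*(-23) = -598)
(((7584 - 7725) + T(M)) + c) + l(101) = (((7584 - 7725) + (7 - 1*77²)) - 598) + 1 = ((-141 + (7 - 1*5929)) - 598) + 1 = ((-141 + (7 - 5929)) - 598) + 1 = ((-141 - 5922) - 598) + 1 = (-6063 - 598) + 1 = -6661 + 1 = -6660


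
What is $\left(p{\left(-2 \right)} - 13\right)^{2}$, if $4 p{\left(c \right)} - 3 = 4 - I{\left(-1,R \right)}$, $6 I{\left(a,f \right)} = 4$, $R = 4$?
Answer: $\frac{18769}{144} \approx 130.34$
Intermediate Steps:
$I{\left(a,f \right)} = \frac{2}{3}$ ($I{\left(a,f \right)} = \frac{1}{6} \cdot 4 = \frac{2}{3}$)
$p{\left(c \right)} = \frac{19}{12}$ ($p{\left(c \right)} = \frac{3}{4} + \frac{4 - \frac{2}{3}}{4} = \frac{3}{4} + \frac{1}{4} \cdot \frac{10}{3} = \frac{3}{4} + \frac{5}{6} = \frac{19}{12}$)
$\left(p{\left(-2 \right)} - 13\right)^{2} = \left(\frac{19}{12} - 13\right)^{2} = \left(- \frac{137}{12}\right)^{2} = \frac{18769}{144}$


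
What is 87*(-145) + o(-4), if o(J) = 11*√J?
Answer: -12615 + 22*I ≈ -12615.0 + 22.0*I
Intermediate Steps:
87*(-145) + o(-4) = 87*(-145) + 11*√(-4) = -12615 + 11*(2*I) = -12615 + 22*I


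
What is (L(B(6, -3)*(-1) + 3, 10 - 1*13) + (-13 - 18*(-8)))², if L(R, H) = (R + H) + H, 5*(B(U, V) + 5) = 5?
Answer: 17424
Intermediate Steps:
B(U, V) = -4 (B(U, V) = -5 + (⅕)*5 = -5 + 1 = -4)
L(R, H) = R + 2*H (L(R, H) = (H + R) + H = R + 2*H)
(L(B(6, -3)*(-1) + 3, 10 - 1*13) + (-13 - 18*(-8)))² = (((-4*(-1) + 3) + 2*(10 - 1*13)) + (-13 - 18*(-8)))² = (((4 + 3) + 2*(10 - 13)) + (-13 + 144))² = ((7 + 2*(-3)) + 131)² = ((7 - 6) + 131)² = (1 + 131)² = 132² = 17424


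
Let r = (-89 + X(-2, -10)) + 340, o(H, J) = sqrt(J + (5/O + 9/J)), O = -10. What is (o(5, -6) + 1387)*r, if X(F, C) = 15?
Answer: 368942 + 532*I*sqrt(2) ≈ 3.6894e+5 + 752.36*I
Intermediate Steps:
o(H, J) = sqrt(-1/2 + J + 9/J) (o(H, J) = sqrt(J + (5/(-10) + 9/J)) = sqrt(J + (5*(-1/10) + 9/J)) = sqrt(J + (-1/2 + 9/J)) = sqrt(-1/2 + J + 9/J))
r = 266 (r = (-89 + 15) + 340 = -74 + 340 = 266)
(o(5, -6) + 1387)*r = (sqrt(-2 + 4*(-6) + 36/(-6))/2 + 1387)*266 = (sqrt(-2 - 24 + 36*(-1/6))/2 + 1387)*266 = (sqrt(-2 - 24 - 6)/2 + 1387)*266 = (sqrt(-32)/2 + 1387)*266 = ((4*I*sqrt(2))/2 + 1387)*266 = (2*I*sqrt(2) + 1387)*266 = (1387 + 2*I*sqrt(2))*266 = 368942 + 532*I*sqrt(2)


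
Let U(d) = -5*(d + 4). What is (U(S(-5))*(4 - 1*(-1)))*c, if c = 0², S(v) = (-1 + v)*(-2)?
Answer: 0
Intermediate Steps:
S(v) = 2 - 2*v
U(d) = -20 - 5*d (U(d) = -5*(4 + d) = -20 - 5*d)
c = 0
(U(S(-5))*(4 - 1*(-1)))*c = ((-20 - 5*(2 - 2*(-5)))*(4 - 1*(-1)))*0 = ((-20 - 5*(2 + 10))*(4 + 1))*0 = ((-20 - 5*12)*5)*0 = ((-20 - 60)*5)*0 = -80*5*0 = -400*0 = 0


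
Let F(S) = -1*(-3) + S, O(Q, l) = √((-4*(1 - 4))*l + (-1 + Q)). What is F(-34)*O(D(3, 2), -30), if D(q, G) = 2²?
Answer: -31*I*√357 ≈ -585.73*I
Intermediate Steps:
D(q, G) = 4
O(Q, l) = √(-1 + Q + 12*l) (O(Q, l) = √((-4*(-3))*l + (-1 + Q)) = √(12*l + (-1 + Q)) = √(-1 + Q + 12*l))
F(S) = 3 + S
F(-34)*O(D(3, 2), -30) = (3 - 34)*√(-1 + 4 + 12*(-30)) = -31*√(-1 + 4 - 360) = -31*I*√357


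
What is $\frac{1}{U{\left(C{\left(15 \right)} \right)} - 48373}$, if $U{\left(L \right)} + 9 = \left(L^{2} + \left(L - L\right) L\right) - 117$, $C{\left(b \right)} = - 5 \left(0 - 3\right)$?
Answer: $- \frac{1}{48274} \approx -2.0715 \cdot 10^{-5}$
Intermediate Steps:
$C{\left(b \right)} = 15$ ($C{\left(b \right)} = \left(-5\right) \left(-3\right) = 15$)
$U{\left(L \right)} = -126 + L^{2}$ ($U{\left(L \right)} = -9 - \left(117 - L^{2} - \left(L - L\right) L\right) = -9 + \left(\left(L^{2} + 0 L\right) - 117\right) = -9 + \left(\left(L^{2} + 0\right) - 117\right) = -9 + \left(L^{2} - 117\right) = -9 + \left(-117 + L^{2}\right) = -126 + L^{2}$)
$\frac{1}{U{\left(C{\left(15 \right)} \right)} - 48373} = \frac{1}{\left(-126 + 15^{2}\right) - 48373} = \frac{1}{\left(-126 + 225\right) - 48373} = \frac{1}{99 - 48373} = \frac{1}{-48274} = - \frac{1}{48274}$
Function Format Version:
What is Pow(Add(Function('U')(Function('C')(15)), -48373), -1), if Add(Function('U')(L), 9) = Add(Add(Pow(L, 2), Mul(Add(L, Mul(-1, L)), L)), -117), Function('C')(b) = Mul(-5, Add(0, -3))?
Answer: Rational(-1, 48274) ≈ -2.0715e-5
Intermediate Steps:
Function('C')(b) = 15 (Function('C')(b) = Mul(-5, -3) = 15)
Function('U')(L) = Add(-126, Pow(L, 2)) (Function('U')(L) = Add(-9, Add(Add(Pow(L, 2), Mul(Add(L, Mul(-1, L)), L)), -117)) = Add(-9, Add(Add(Pow(L, 2), Mul(0, L)), -117)) = Add(-9, Add(Add(Pow(L, 2), 0), -117)) = Add(-9, Add(Pow(L, 2), -117)) = Add(-9, Add(-117, Pow(L, 2))) = Add(-126, Pow(L, 2)))
Pow(Add(Function('U')(Function('C')(15)), -48373), -1) = Pow(Add(Add(-126, Pow(15, 2)), -48373), -1) = Pow(Add(Add(-126, 225), -48373), -1) = Pow(Add(99, -48373), -1) = Pow(-48274, -1) = Rational(-1, 48274)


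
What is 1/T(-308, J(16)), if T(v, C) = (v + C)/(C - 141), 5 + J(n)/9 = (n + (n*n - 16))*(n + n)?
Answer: 73542/73375 ≈ 1.0023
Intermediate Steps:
J(n) = -45 + 18*n*(-16 + n + n²) (J(n) = -45 + 9*((n + (n*n - 16))*(n + n)) = -45 + 9*((n + (n² - 16))*(2*n)) = -45 + 9*((n + (-16 + n²))*(2*n)) = -45 + 9*((-16 + n + n²)*(2*n)) = -45 + 9*(2*n*(-16 + n + n²)) = -45 + 18*n*(-16 + n + n²))
T(v, C) = (C + v)/(-141 + C)
1/T(-308, J(16)) = 1/(((-45 - 288*16 + 18*16² + 18*16³) - 308)/(-141 + (-45 - 288*16 + 18*16² + 18*16³))) = 1/(((-45 - 4608 + 18*256 + 18*4096) - 308)/(-141 + (-45 - 4608 + 18*256 + 18*4096))) = 1/(((-45 - 4608 + 4608 + 73728) - 308)/(-141 + (-45 - 4608 + 4608 + 73728))) = 1/((73683 - 308)/(-141 + 73683)) = 1/(73375/73542) = 73542/73375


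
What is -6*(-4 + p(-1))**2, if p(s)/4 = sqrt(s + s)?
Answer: 96 + 192*I*sqrt(2) ≈ 96.0 + 271.53*I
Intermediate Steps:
p(s) = 4*sqrt(2)*sqrt(s) (p(s) = 4*sqrt(s + s) = 4*sqrt(2*s) = 4*(sqrt(2)*sqrt(s)) = 4*sqrt(2)*sqrt(s))
-6*(-4 + p(-1))**2 = -6*(-4 + 4*sqrt(2)*sqrt(-1))**2 = -6*(-4 + 4*sqrt(2)*I)**2 = -6*(-4 + 4*I*sqrt(2))**2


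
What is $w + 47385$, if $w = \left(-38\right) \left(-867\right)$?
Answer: $80331$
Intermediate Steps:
$w = 32946$
$w + 47385 = 32946 + 47385 = 80331$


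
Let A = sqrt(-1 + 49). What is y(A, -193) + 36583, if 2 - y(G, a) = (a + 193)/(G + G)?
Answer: 36585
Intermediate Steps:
A = 4*sqrt(3) (A = sqrt(48) = 4*sqrt(3) ≈ 6.9282)
y(G, a) = 2 - (193 + a)/(2*G) (y(G, a) = 2 - (a + 193)/(G + G) = 2 - (193 + a)/(2*G))
y(A, -193) + 36583 = (-193 - 1*(-193) + 4*(4*sqrt(3)))/(2*((4*sqrt(3)))) + 36583 = (sqrt(3)/12)*(-193 + 193 + 16*sqrt(3))/2 + 36583 = (sqrt(3)/12)*(16*sqrt(3))/2 + 36583 = 2 + 36583 = 36585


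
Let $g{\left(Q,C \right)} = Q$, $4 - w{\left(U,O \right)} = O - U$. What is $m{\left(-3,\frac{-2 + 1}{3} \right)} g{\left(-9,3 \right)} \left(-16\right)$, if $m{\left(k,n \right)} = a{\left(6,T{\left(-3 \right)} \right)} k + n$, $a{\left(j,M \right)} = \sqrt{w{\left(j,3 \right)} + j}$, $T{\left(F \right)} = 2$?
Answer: $-48 - 432 \sqrt{13} \approx -1605.6$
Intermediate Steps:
$w{\left(U,O \right)} = 4 + U - O$ ($w{\left(U,O \right)} = 4 - \left(O - U\right) = 4 + U - O$)
$a{\left(j,M \right)} = \sqrt{1 + 2 j}$ ($a{\left(j,M \right)} = \sqrt{\left(4 + j - 3\right) + j} = \sqrt{\left(1 + j\right) + j} = \sqrt{1 + 2 j}$)
$m{\left(k,n \right)} = n + k \sqrt{13}$ ($m{\left(k,n \right)} = \sqrt{1 + 2 \cdot 6} k + n = \sqrt{1 + 12} k + n = \sqrt{13} k + n = k \sqrt{13} + n = n + k \sqrt{13}$)
$m{\left(-3,\frac{-2 + 1}{3} \right)} g{\left(-9,3 \right)} \left(-16\right) = \left(\frac{-2 + 1}{3} - 3 \sqrt{13}\right) \left(-9\right) \left(-16\right) = \left(\left(-1\right) \frac{1}{3} - 3 \sqrt{13}\right) \left(-9\right) \left(-16\right) = \left(- \frac{1}{3} - 3 \sqrt{13}\right) \left(-9\right) \left(-16\right) = \left(3 + 27 \sqrt{13}\right) \left(-16\right) = -48 - 432 \sqrt{13}$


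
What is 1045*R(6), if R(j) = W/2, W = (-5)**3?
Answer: -130625/2 ≈ -65313.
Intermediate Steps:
W = -125
R(j) = -125/2
1045*R(6) = 1045*(-125/2) = -130625/2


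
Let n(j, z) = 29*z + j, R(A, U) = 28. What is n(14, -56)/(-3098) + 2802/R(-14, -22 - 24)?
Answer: 2181419/21686 ≈ 100.59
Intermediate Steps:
n(j, z) = j + 29*z
n(14, -56)/(-3098) + 2802/R(-14, -22 - 24) = (14 + 29*(-56))/(-3098) + 2802/28 = (14 - 1624)*(-1/3098) + 2802*(1/28) = -1610*(-1/3098) + 1401/14 = 805/1549 + 1401/14 = 2181419/21686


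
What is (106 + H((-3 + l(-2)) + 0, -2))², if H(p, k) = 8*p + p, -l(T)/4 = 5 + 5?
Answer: 78961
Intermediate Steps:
l(T) = -40 (l(T) = -4*(5 + 5) = -4*10 = -40)
H(p, k) = 9*p
(106 + H((-3 + l(-2)) + 0, -2))² = (106 + 9*((-3 - 40) + 0))² = (106 + 9*(-43 + 0))² = (106 + 9*(-43))² = (106 - 387)² = (-281)² = 78961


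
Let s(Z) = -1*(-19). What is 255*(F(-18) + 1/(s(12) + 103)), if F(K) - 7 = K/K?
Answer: 249135/122 ≈ 2042.1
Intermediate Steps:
F(K) = 8 (F(K) = 7 + K/K = 7 + 1 = 8)
s(Z) = 19
255*(F(-18) + 1/(s(12) + 103)) = 255*(8 + 1/(19 + 103)) = 255*(8 + 1/122) = 255*(977/122) = 249135/122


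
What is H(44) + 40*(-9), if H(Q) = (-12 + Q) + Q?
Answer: -284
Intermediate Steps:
H(Q) = -12 + 2*Q
H(44) + 40*(-9) = (-12 + 2*44) + 40*(-9) = (-12 + 88) - 360 = 76 - 360 = -284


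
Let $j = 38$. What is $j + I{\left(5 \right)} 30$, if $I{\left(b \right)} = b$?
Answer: $188$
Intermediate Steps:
$j + I{\left(5 \right)} 30 = 38 + 5 \cdot 30 = 38 + 150 = 188$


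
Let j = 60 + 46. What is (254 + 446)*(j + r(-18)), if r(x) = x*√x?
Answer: 74200 - 37800*I*√2 ≈ 74200.0 - 53457.0*I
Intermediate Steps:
j = 106
r(x) = x^(3/2)
(254 + 446)*(j + r(-18)) = (254 + 446)*(106 + (-18)^(3/2)) = 700*(106 - 54*I*√2) = 74200 - 37800*I*√2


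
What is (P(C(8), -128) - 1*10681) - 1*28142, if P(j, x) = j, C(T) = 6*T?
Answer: -38775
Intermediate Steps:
(P(C(8), -128) - 1*10681) - 1*28142 = (6*8 - 1*10681) - 1*28142 = (48 - 10681) - 28142 = -10633 - 28142 = -38775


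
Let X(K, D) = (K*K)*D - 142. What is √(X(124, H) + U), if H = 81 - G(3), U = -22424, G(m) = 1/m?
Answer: √10959882/3 ≈ 1103.5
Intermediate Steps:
H = 242/3 (H = 81 - 1/3 = 81 - 1*⅓ = 81 - ⅓ = 242/3 ≈ 80.667)
X(K, D) = -142 + D*K² (X(K, D) = K²*D - 142 = D*K² - 142 = -142 + D*K²)
√(X(124, H) + U) = √((-142 + (242/3)*124²) - 22424) = √((-142 + (242/3)*15376) - 22424) = √((-142 + 3720992/3) - 22424) = √(3720566/3 - 22424) = √(3653294/3) = √10959882/3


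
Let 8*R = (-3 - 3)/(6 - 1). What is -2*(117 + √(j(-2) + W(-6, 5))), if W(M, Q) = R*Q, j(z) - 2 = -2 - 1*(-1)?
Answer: -235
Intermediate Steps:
j(z) = 1 (j(z) = 2 + (-2 - 1*(-1)) = 2 + (-2 + 1) = 2 - 1 = 1)
R = -3/20 (R = ((-3 - 3)/(6 - 1))/8 = (-6/5)/8 = (-6*⅕)/8 = (⅛)*(-6/5) = -3/20 ≈ -0.15000)
W(M, Q) = -3*Q/20
-2*(117 + √(j(-2) + W(-6, 5))) = -2*(117 + √(1 - 3/20*5)) = -2*(117 + √(1 - ¾)) = -2*(117 + √(¼)) = -2*(117 + ½) = -2*235/2 = -235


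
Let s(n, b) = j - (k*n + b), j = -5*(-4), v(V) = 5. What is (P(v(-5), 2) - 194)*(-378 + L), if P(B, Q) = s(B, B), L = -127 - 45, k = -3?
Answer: 90200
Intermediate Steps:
j = 20
L = -172
s(n, b) = 20 - b + 3*n (s(n, b) = 20 - (-3*n + b) = 20 - (b - 3*n) = 20 + (-b + 3*n) = 20 - b + 3*n)
P(B, Q) = 20 + 2*B (P(B, Q) = 20 - B + 3*B = 20 + 2*B)
(P(v(-5), 2) - 194)*(-378 + L) = ((20 + 2*5) - 194)*(-378 - 172) = ((20 + 10) - 194)*(-550) = (30 - 194)*(-550) = -164*(-550) = 90200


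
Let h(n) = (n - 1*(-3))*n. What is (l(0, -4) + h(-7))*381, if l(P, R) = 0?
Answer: 10668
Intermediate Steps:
h(n) = n*(3 + n) (h(n) = (n + 3)*n = (3 + n)*n = n*(3 + n))
(l(0, -4) + h(-7))*381 = (0 - 7*(3 - 7))*381 = (0 - 7*(-4))*381 = (0 + 28)*381 = 28*381 = 10668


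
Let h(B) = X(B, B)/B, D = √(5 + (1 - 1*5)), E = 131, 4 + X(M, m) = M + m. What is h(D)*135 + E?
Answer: -139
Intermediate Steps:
X(M, m) = -4 + M + m (X(M, m) = -4 + (M + m) = -4 + M + m)
D = 1 (D = √(5 + (1 - 5)) = √(5 - 4) = √1 = 1)
h(B) = (-4 + 2*B)/B (h(B) = (-4 + B + B)/B = (-4 + 2*B)/B)
h(D)*135 + E = (2 - 4/1)*135 + 131 = (2 - 4*1)*135 + 131 = (2 - 4)*135 + 131 = -2*135 + 131 = -270 + 131 = -139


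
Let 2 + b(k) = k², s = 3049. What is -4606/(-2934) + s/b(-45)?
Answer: 9131852/2967741 ≈ 3.0770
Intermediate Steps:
b(k) = -2 + k²
-4606/(-2934) + s/b(-45) = -4606/(-2934) + 3049/(-2 + (-45)²) = -4606*(-1/2934) + 3049/(-2 + 2025) = 2303/1467 + 3049/2023 = 9131852/2967741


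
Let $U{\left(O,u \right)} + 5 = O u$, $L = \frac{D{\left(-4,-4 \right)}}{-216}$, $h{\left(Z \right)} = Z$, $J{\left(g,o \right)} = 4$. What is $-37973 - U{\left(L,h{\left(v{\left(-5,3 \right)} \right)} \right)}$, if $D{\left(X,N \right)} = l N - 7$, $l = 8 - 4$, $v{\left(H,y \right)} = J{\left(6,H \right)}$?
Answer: $- \frac{2050295}{54} \approx -37968.0$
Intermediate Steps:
$v{\left(H,y \right)} = 4$
$l = 4$ ($l = 8 - 4 = 4$)
$D{\left(X,N \right)} = -7 + 4 N$ ($D{\left(X,N \right)} = 4 N - 7 = -7 + 4 N$)
$L = \frac{23}{216}$ ($L = \frac{-7 + 4 \left(-4\right)}{-216} = \left(-7 - 16\right) \left(- \frac{1}{216}\right) = \left(-23\right) \left(- \frac{1}{216}\right) = \frac{23}{216} \approx 0.10648$)
$U{\left(O,u \right)} = -5 + O u$
$-37973 - U{\left(L,h{\left(v{\left(-5,3 \right)} \right)} \right)} = -37973 - \left(-5 + \frac{23}{216} \cdot 4\right) = -37973 - \left(-5 + \frac{23}{54}\right) = -37973 - - \frac{247}{54} = -37973 + \frac{247}{54} = - \frac{2050295}{54}$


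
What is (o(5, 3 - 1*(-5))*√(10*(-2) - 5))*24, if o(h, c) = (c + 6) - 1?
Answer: 1560*I ≈ 1560.0*I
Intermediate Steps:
o(h, c) = 5 + c (o(h, c) = (6 + c) - 1 = 5 + c)
(o(5, 3 - 1*(-5))*√(10*(-2) - 5))*24 = ((5 + (3 - 1*(-5)))*√(10*(-2) - 5))*24 = ((5 + (3 + 5))*√(-20 - 5))*24 = ((5 + 8)*√(-25))*24 = (13*(5*I))*24 = (65*I)*24 = 1560*I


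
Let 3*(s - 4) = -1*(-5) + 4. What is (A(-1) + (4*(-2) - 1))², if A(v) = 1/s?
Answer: 3844/49 ≈ 78.449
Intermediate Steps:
s = 7 (s = 4 + (-1*(-5) + 4)/3 = 4 + (5 + 4)/3 = 4 + (⅓)*9 = 4 + 3 = 7)
A(v) = ⅐ (A(v) = 1/7 = ⅐)
(A(-1) + (4*(-2) - 1))² = (⅐ + (4*(-2) - 1))² = (⅐ + (-8 - 1))² = (⅐ - 9)² = (-62/7)² = 3844/49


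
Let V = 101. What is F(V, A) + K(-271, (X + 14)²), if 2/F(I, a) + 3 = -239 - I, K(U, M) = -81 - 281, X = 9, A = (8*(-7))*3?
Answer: -124168/343 ≈ -362.01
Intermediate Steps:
A = -168 (A = -56*3 = -168)
K(U, M) = -362
F(I, a) = 2/(-242 - I) (F(I, a) = 2/(-3 + (-239 - I)) = 2/(-242 - I))
F(V, A) + K(-271, (X + 14)²) = -2/(242 + 101) - 362 = -2/343 - 362 = -124168/343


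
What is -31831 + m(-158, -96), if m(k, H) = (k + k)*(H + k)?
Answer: 48433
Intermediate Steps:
m(k, H) = 2*k*(H + k) (m(k, H) = (2*k)*(H + k) = 2*k*(H + k))
-31831 + m(-158, -96) = -31831 + 2*(-158)*(-96 - 158) = -31831 + 2*(-158)*(-254) = -31831 + 80264 = 48433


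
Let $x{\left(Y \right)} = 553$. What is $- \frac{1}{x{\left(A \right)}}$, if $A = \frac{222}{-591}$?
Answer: $- \frac{1}{553} \approx -0.0018083$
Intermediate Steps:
$A = - \frac{74}{197}$ ($A = 222 \left(- \frac{1}{591}\right) = - \frac{74}{197} \approx -0.37563$)
$- \frac{1}{x{\left(A \right)}} = - \frac{1}{553}$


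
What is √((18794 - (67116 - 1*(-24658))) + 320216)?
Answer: 2*√61809 ≈ 497.23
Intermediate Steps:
√((18794 - (67116 - 1*(-24658))) + 320216) = √((18794 - (67116 + 24658)) + 320216) = √((18794 - 1*91774) + 320216) = √((18794 - 91774) + 320216) = √(-72980 + 320216) = √247236 = 2*√61809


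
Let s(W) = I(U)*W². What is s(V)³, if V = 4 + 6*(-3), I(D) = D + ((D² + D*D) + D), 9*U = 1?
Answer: 60236288000/531441 ≈ 1.1335e+5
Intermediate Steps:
U = ⅑ (U = (⅑)*1 = ⅑ ≈ 0.11111)
I(D) = 2*D + 2*D² (I(D) = D + ((D² + D²) + D) = D + (2*D² + D) = D + (D + 2*D²) = 2*D + 2*D²)
V = -14 (V = 4 - 18 = -14)
s(W) = 20*W²/81 (s(W) = (2*(⅑)*(1 + ⅑))*W² = (2*(⅑)*(10/9))*W² = 20*W²/81)
s(V)³ = ((20/81)*(-14)²)³ = ((20/81)*196)³ = (3920/81)³ = 60236288000/531441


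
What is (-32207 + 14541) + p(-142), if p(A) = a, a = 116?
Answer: -17550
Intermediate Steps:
p(A) = 116
(-32207 + 14541) + p(-142) = (-32207 + 14541) + 116 = -17666 + 116 = -17550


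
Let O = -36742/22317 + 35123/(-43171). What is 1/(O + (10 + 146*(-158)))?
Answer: -963447207/22217535727879 ≈ -4.3364e-5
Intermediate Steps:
O = -2370028873/963447207 (O = -36742*1/22317 + 35123*(-1/43171) = -36742/22317 - 35123/43171 = -2370028873/963447207 ≈ -2.4599)
1/(O + (10 + 146*(-158))) = 1/(-2370028873/963447207 + (10 + 146*(-158))) = 1/(-2370028873/963447207 + (10 - 23068)) = 1/(-2370028873/963447207 - 23058) = 1/(-22217535727879/963447207) = -963447207/22217535727879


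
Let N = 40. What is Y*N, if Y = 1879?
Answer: 75160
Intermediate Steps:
Y*N = 1879*40 = 75160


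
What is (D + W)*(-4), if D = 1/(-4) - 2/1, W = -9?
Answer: 45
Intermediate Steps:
D = -9/4 (D = 1*(-¼) - 2*1 = -¼ - 2 = -9/4 ≈ -2.2500)
(D + W)*(-4) = (-9/4 - 9)*(-4) = -45/4*(-4) = 45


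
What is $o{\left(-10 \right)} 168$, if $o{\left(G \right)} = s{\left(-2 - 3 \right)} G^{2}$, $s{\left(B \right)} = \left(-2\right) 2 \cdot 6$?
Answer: $-403200$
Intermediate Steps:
$s{\left(B \right)} = -24$ ($s{\left(B \right)} = \left(-4\right) 6 = -24$)
$o{\left(G \right)} = - 24 G^{2}$
$o{\left(-10 \right)} 168 = - 24 \left(-10\right)^{2} \cdot 168 = \left(-24\right) 100 \cdot 168 = \left(-2400\right) 168 = -403200$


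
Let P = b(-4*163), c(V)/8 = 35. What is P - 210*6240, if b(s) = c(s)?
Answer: -1310120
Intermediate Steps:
c(V) = 280 (c(V) = 8*35 = 280)
b(s) = 280
P = 280
P - 210*6240 = 280 - 210*6240 = 280 - 1310400 = -1310120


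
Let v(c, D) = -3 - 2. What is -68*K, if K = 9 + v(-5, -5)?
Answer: -272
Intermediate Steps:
v(c, D) = -5
K = 4 (K = 9 - 5 = 4)
-68*K = -68*4 = -272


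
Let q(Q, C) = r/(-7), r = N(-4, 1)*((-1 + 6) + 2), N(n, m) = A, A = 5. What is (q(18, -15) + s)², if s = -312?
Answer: 100489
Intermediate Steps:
N(n, m) = 5
r = 35 (r = 5*((-1 + 6) + 2) = 5*(5 + 2) = 5*7 = 35)
q(Q, C) = -5 (q(Q, C) = 35/(-7) = 35*(-⅐) = -5)
(q(18, -15) + s)² = (-5 - 312)² = (-317)² = 100489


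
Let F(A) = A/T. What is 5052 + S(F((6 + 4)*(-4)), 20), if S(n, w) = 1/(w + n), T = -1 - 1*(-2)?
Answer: 101039/20 ≈ 5052.0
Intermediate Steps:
T = 1 (T = -1 + 2 = 1)
F(A) = A (F(A) = A/1 = A*1 = A)
S(n, w) = 1/(n + w)
5052 + S(F((6 + 4)*(-4)), 20) = 5052 + 1/((6 + 4)*(-4) + 20) = 5052 + 1/(10*(-4) + 20) = 5052 + 1/(-40 + 20) = 5052 + 1/(-20) = 5052 - 1/20 = 101039/20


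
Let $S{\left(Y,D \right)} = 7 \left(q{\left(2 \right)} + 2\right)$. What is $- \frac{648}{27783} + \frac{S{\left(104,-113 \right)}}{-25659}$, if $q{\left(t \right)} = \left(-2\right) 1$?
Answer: $- \frac{8}{343} \approx -0.023324$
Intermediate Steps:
$q{\left(t \right)} = -2$
$S{\left(Y,D \right)} = 0$ ($S{\left(Y,D \right)} = 7 \left(-2 + 2\right) = 7 \cdot 0 = 0$)
$- \frac{648}{27783} + \frac{S{\left(104,-113 \right)}}{-25659} = - \frac{648}{27783} + \frac{0}{-25659} = \left(-648\right) \frac{1}{27783} + 0 \left(- \frac{1}{25659}\right) = - \frac{8}{343} + 0 = - \frac{8}{343}$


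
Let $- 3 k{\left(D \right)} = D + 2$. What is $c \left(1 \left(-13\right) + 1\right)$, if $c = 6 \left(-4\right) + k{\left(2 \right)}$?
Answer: $304$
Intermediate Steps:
$k{\left(D \right)} = - \frac{2}{3} - \frac{D}{3}$ ($k{\left(D \right)} = - \frac{D + 2}{3} = - \frac{2 + D}{3} = - \frac{2}{3} - \frac{D}{3}$)
$c = - \frac{76}{3}$ ($c = 6 \left(-4\right) - \frac{4}{3} = -24 - \frac{4}{3} = - \frac{76}{3} \approx -25.333$)
$c \left(1 \left(-13\right) + 1\right) = - \frac{76 \left(1 \left(-13\right) + 1\right)}{3} = - \frac{76 \left(-13 + 1\right)}{3} = \left(- \frac{76}{3}\right) \left(-12\right) = 304$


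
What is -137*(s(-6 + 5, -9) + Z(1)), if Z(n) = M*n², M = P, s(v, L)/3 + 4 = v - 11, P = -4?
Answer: 7124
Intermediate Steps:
s(v, L) = -45 + 3*v (s(v, L) = -12 + 3*(v - 11) = -12 + 3*(-11 + v) = -12 + (-33 + 3*v) = -45 + 3*v)
M = -4
Z(n) = -4*n²
-137*(s(-6 + 5, -9) + Z(1)) = -137*((-45 + 3*(-6 + 5)) - 4*1²) = -137*((-45 + 3*(-1)) - 4*1) = -137*((-45 - 3) - 4) = -137*(-48 - 4) = -137*(-52) = 7124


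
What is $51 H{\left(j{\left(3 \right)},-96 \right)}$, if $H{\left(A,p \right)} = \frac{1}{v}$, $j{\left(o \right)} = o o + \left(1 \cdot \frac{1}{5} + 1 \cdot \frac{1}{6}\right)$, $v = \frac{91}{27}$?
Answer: $\frac{1377}{91} \approx 15.132$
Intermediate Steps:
$v = \frac{91}{27}$ ($v = 91 \cdot \frac{1}{27} = \frac{91}{27} \approx 3.3704$)
$j{\left(o \right)} = \frac{11}{30} + o^{2}$ ($j{\left(o \right)} = o^{2} + \left(1 \cdot \frac{1}{5} + 1 \cdot \frac{1}{6}\right) = o^{2} + \left(\frac{1}{5} + \frac{1}{6}\right) = o^{2} + \frac{11}{30} = \frac{11}{30} + o^{2}$)
$H{\left(A,p \right)} = \frac{27}{91}$ ($H{\left(A,p \right)} = \frac{1}{\frac{91}{27}} = \frac{27}{91}$)
$51 H{\left(j{\left(3 \right)},-96 \right)} = 51 \cdot \frac{27}{91} = \frac{1377}{91}$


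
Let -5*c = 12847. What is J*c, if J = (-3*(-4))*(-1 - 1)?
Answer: 308328/5 ≈ 61666.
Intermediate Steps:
c = -12847/5 (c = -⅕*12847 = -12847/5 ≈ -2569.4)
J = -24 (J = 12*(-2) = -24)
J*c = -24*(-12847/5) = 308328/5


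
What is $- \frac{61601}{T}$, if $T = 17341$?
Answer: $- \frac{61601}{17341} \approx -3.5523$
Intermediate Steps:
$- \frac{61601}{T} = - \frac{61601}{17341}$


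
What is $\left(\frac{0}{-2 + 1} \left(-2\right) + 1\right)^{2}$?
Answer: $1$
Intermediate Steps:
$\left(\frac{0}{-2 + 1} \left(-2\right) + 1\right)^{2} = \left(\frac{0}{-1} \left(-2\right) + 1\right)^{2} = \left(0 \left(-1\right) \left(-2\right) + 1\right)^{2} = \left(0 \left(-2\right) + 1\right)^{2} = \left(0 + 1\right)^{2} = 1^{2} = 1$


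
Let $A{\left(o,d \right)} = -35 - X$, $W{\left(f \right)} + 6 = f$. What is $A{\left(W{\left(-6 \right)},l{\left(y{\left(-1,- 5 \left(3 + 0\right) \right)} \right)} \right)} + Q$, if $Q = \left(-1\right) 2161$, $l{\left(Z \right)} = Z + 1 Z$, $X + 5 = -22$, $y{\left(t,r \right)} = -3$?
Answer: $-2169$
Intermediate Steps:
$W{\left(f \right)} = -6 + f$
$X = -27$ ($X = -5 - 22 = -27$)
$l{\left(Z \right)} = 2 Z$ ($l{\left(Z \right)} = Z + Z = 2 Z$)
$A{\left(o,d \right)} = -8$ ($A{\left(o,d \right)} = -35 - -27 = -35 + 27 = -8$)
$Q = -2161$
$A{\left(W{\left(-6 \right)},l{\left(y{\left(-1,- 5 \left(3 + 0\right) \right)} \right)} \right)} + Q = -8 - 2161 = -2169$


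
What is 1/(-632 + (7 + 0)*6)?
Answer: -1/590 ≈ -0.0016949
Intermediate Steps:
1/(-632 + (7 + 0)*6) = 1/(-632 + 7*6) = 1/(-632 + 42) = 1/(-590) = -1/590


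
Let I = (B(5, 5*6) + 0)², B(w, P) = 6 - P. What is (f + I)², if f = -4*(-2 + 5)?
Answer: 318096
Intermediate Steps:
f = -12 (f = -4*3 = -12)
I = 576 (I = ((6 - 5*6) + 0)² = ((6 - 1*30) + 0)² = ((6 - 30) + 0)² = (-24 + 0)² = (-24)² = 576)
(f + I)² = (-12 + 576)² = 564² = 318096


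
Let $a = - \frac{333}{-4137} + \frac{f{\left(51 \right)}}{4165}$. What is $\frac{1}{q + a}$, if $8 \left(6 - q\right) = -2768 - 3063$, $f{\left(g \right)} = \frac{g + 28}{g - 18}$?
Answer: $\frac{216613320}{159201273919} \approx 0.0013606$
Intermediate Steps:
$f{\left(g \right)} = \frac{28 + g}{-18 + g}$
$q = \frac{5879}{8}$ ($q = 6 - \frac{-2768 - 3063}{8} = 6 - - \frac{5831}{8} = 6 + \frac{5831}{8} = \frac{5879}{8} \approx 734.88$)
$a = \frac{2195048}{27076665}$ ($a = - \frac{333}{-4137} + \frac{\frac{1}{-18 + 51} \left(28 + 51\right)}{4165} = \left(-333\right) \left(- \frac{1}{4137}\right) + \frac{1}{33} \cdot 79 \cdot \frac{1}{4165} = \frac{111}{1379} + \frac{1}{33} \cdot 79 \cdot \frac{1}{4165} = \frac{111}{1379} + \frac{79}{33} \cdot \frac{1}{4165} = \frac{111}{1379} + \frac{79}{137445} = \frac{2195048}{27076665} \approx 0.081068$)
$\frac{1}{q + a} = \frac{1}{\frac{5879}{8} + \frac{2195048}{27076665}} = \frac{1}{\frac{159201273919}{216613320}} = \frac{216613320}{159201273919}$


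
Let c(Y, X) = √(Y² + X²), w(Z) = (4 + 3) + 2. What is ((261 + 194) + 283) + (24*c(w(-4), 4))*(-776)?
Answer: 738 - 18624*√97 ≈ -1.8269e+5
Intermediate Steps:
w(Z) = 9 (w(Z) = 7 + 2 = 9)
c(Y, X) = √(X² + Y²)
((261 + 194) + 283) + (24*c(w(-4), 4))*(-776) = ((261 + 194) + 283) + (24*√(4² + 9²))*(-776) = (455 + 283) + (24*√(16 + 81))*(-776) = 738 + (24*√97)*(-776) = 738 - 18624*√97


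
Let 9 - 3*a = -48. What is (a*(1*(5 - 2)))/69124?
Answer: 57/69124 ≈ 0.00082461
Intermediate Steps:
a = 19 (a = 3 - ⅓*(-48) = 3 + 16 = 19)
(a*(1*(5 - 2)))/69124 = (19*(1*(5 - 2)))/69124 = (19*(1*3))*(1/69124) = (19*3)*(1/69124) = 57*(1/69124) = 57/69124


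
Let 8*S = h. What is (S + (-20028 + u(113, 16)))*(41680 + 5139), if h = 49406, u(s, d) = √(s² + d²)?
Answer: -2594193971/4 + 234095*√521 ≈ -6.4321e+8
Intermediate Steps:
u(s, d) = √(d² + s²)
S = 24703/4 (S = (⅛)*49406 = 24703/4 ≈ 6175.8)
(S + (-20028 + u(113, 16)))*(41680 + 5139) = (24703/4 + (-20028 + √(16² + 113²)))*(41680 + 5139) = (24703/4 + (-20028 + √(256 + 12769)))*46819 = (24703/4 + (-20028 + √13025))*46819 = (24703/4 + (-20028 + 5*√521))*46819 = (-55409/4 + 5*√521)*46819 = -2594193971/4 + 234095*√521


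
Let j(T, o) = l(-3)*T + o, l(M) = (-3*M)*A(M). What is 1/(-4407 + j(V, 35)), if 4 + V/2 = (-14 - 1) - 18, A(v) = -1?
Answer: -1/3706 ≈ -0.00026983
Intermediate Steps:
V = -74 (V = -8 + 2*((-14 - 1) - 18) = -8 + 2*(-15 - 18) = -8 + 2*(-33) = -8 - 66 = -74)
l(M) = 3*M (l(M) = -3*M*(-1) = 3*M)
j(T, o) = o - 9*T (j(T, o) = (3*(-3))*T + o = -9*T + o = o - 9*T)
1/(-4407 + j(V, 35)) = 1/(-4407 + (35 - 9*(-74))) = 1/(-4407 + (35 + 666)) = 1/(-4407 + 701) = 1/(-3706) = -1/3706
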